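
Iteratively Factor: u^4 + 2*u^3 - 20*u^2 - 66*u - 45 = (u + 3)*(u^3 - u^2 - 17*u - 15) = (u - 5)*(u + 3)*(u^2 + 4*u + 3) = (u - 5)*(u + 3)^2*(u + 1)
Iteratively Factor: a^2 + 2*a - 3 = (a - 1)*(a + 3)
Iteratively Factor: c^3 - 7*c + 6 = (c - 1)*(c^2 + c - 6) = (c - 2)*(c - 1)*(c + 3)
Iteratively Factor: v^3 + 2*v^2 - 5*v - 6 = (v + 1)*(v^2 + v - 6) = (v - 2)*(v + 1)*(v + 3)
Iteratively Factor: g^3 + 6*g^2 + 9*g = (g + 3)*(g^2 + 3*g) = (g + 3)^2*(g)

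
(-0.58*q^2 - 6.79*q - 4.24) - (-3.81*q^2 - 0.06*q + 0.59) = 3.23*q^2 - 6.73*q - 4.83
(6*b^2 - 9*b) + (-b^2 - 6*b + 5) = 5*b^2 - 15*b + 5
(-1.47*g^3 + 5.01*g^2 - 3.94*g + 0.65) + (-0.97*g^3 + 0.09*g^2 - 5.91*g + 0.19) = -2.44*g^3 + 5.1*g^2 - 9.85*g + 0.84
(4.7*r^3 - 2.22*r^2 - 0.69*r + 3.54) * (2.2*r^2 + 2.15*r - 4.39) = 10.34*r^5 + 5.221*r^4 - 26.924*r^3 + 16.0503*r^2 + 10.6401*r - 15.5406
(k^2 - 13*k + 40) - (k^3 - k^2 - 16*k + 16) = -k^3 + 2*k^2 + 3*k + 24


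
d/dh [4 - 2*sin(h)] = -2*cos(h)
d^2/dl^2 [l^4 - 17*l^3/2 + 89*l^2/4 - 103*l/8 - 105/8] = 12*l^2 - 51*l + 89/2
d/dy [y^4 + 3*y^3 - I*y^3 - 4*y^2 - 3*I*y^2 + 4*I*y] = 4*y^3 + y^2*(9 - 3*I) + y*(-8 - 6*I) + 4*I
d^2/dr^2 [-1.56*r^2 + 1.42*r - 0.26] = -3.12000000000000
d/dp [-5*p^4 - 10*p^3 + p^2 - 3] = 2*p*(-10*p^2 - 15*p + 1)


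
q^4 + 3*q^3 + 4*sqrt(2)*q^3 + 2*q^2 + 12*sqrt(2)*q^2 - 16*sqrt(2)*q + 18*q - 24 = (q - 1)*(q + 4)*(q + sqrt(2))*(q + 3*sqrt(2))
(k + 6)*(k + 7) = k^2 + 13*k + 42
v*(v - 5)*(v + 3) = v^3 - 2*v^2 - 15*v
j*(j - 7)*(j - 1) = j^3 - 8*j^2 + 7*j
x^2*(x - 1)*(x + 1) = x^4 - x^2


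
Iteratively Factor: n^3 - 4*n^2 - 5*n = (n)*(n^2 - 4*n - 5) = n*(n - 5)*(n + 1)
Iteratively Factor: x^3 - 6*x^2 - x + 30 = (x + 2)*(x^2 - 8*x + 15) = (x - 3)*(x + 2)*(x - 5)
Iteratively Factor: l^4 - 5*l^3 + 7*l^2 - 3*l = (l - 1)*(l^3 - 4*l^2 + 3*l) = (l - 1)^2*(l^2 - 3*l) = (l - 3)*(l - 1)^2*(l)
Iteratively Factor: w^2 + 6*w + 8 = (w + 4)*(w + 2)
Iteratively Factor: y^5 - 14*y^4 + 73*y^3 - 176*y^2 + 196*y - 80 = (y - 1)*(y^4 - 13*y^3 + 60*y^2 - 116*y + 80) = (y - 4)*(y - 1)*(y^3 - 9*y^2 + 24*y - 20) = (y - 4)*(y - 2)*(y - 1)*(y^2 - 7*y + 10) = (y - 5)*(y - 4)*(y - 2)*(y - 1)*(y - 2)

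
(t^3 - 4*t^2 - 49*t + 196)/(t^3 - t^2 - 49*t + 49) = (t - 4)/(t - 1)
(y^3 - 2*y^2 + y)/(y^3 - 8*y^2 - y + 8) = y*(y - 1)/(y^2 - 7*y - 8)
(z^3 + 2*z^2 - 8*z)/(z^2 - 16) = z*(z - 2)/(z - 4)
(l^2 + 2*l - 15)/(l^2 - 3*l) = (l + 5)/l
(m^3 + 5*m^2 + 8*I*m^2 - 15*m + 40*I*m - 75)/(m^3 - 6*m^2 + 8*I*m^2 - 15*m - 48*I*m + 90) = (m + 5)/(m - 6)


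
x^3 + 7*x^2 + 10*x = x*(x + 2)*(x + 5)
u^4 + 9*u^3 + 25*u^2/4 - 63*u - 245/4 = (u - 5/2)*(u + 1)*(u + 7/2)*(u + 7)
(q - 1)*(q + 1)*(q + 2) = q^3 + 2*q^2 - q - 2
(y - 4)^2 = y^2 - 8*y + 16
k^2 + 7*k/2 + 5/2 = (k + 1)*(k + 5/2)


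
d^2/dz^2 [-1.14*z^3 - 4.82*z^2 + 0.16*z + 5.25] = -6.84*z - 9.64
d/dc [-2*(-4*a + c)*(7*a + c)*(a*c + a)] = 2*a*(28*a^2 - 6*a*c - 3*a - 3*c^2 - 2*c)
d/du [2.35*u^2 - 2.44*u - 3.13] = 4.7*u - 2.44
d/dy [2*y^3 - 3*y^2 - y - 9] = 6*y^2 - 6*y - 1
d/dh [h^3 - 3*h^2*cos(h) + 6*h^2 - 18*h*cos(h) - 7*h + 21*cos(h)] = 3*h^2*sin(h) + 3*h^2 + 18*h*sin(h) - 6*h*cos(h) + 12*h - 21*sin(h) - 18*cos(h) - 7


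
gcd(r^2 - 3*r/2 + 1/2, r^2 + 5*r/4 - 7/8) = r - 1/2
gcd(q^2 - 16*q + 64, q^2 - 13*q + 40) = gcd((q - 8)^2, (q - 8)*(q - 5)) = q - 8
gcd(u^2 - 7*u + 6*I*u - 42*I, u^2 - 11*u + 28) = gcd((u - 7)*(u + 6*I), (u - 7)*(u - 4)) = u - 7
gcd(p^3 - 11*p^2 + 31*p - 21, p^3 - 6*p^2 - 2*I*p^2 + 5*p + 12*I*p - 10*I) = p - 1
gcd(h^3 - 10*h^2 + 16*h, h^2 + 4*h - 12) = h - 2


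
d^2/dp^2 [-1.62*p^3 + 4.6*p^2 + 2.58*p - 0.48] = 9.2 - 9.72*p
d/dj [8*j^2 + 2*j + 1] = 16*j + 2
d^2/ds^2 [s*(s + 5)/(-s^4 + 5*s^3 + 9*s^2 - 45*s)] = 2*(-3*s^5 - 15*s^4 + 166*s^3 + 30*s^2 - 675*s - 1935)/(s^9 - 15*s^8 + 48*s^7 + 280*s^6 - 1782*s^5 - 270*s^4 + 17496*s^3 - 19440*s^2 - 54675*s + 91125)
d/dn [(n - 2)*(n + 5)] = 2*n + 3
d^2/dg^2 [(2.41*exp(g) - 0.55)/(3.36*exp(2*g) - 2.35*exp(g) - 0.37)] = (27.207936*exp(4*g) - 5.80776*exp(3*g) + 31.005072*exp(2*g) - 7.86791*exp(g) + 0.808154)*exp(g)/(37.933056*exp(6*g) - 79.59168*exp(5*g) + 43.135344*exp(4*g) + 4.551245*exp(3*g) - 4.750023*exp(2*g) - 0.965145*exp(g) - 0.050653)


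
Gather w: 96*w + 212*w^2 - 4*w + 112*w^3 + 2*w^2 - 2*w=112*w^3 + 214*w^2 + 90*w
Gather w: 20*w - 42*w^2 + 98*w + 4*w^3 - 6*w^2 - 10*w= 4*w^3 - 48*w^2 + 108*w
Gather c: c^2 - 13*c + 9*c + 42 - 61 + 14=c^2 - 4*c - 5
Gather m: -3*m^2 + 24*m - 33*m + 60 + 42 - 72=-3*m^2 - 9*m + 30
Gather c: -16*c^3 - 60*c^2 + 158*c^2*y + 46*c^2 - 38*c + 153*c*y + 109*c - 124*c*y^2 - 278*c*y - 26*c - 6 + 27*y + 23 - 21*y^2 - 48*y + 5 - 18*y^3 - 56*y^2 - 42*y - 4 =-16*c^3 + c^2*(158*y - 14) + c*(-124*y^2 - 125*y + 45) - 18*y^3 - 77*y^2 - 63*y + 18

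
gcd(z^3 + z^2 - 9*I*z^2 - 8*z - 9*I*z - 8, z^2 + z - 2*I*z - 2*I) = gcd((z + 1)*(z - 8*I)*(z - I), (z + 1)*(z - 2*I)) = z + 1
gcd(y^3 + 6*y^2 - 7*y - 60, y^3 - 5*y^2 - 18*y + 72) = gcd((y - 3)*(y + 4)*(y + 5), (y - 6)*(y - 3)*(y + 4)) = y^2 + y - 12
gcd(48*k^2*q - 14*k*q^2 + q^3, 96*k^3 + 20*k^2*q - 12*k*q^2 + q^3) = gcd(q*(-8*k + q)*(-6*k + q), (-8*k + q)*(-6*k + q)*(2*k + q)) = 48*k^2 - 14*k*q + q^2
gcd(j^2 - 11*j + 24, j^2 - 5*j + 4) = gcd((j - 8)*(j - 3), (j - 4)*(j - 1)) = 1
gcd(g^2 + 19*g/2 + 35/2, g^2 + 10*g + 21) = g + 7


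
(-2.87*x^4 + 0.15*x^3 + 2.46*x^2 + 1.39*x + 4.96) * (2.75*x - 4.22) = -7.8925*x^5 + 12.5239*x^4 + 6.132*x^3 - 6.5587*x^2 + 7.7742*x - 20.9312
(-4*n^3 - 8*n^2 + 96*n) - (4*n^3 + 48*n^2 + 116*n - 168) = -8*n^3 - 56*n^2 - 20*n + 168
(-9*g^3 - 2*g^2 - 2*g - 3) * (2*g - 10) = -18*g^4 + 86*g^3 + 16*g^2 + 14*g + 30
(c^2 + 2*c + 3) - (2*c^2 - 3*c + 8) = -c^2 + 5*c - 5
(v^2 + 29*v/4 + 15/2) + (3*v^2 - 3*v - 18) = 4*v^2 + 17*v/4 - 21/2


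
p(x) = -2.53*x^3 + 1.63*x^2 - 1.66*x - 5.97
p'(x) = -7.59*x^2 + 3.26*x - 1.66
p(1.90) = -20.59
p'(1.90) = -22.87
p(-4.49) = 263.36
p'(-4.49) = -169.31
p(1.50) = -13.33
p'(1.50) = -13.85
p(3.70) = -117.95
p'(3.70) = -93.51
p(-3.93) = 179.30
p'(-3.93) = -131.70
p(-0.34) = -5.12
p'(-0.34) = -3.65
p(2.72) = -49.34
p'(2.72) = -48.95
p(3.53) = -102.81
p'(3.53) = -84.73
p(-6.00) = 609.15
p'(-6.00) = -294.46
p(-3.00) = 81.99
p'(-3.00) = -79.75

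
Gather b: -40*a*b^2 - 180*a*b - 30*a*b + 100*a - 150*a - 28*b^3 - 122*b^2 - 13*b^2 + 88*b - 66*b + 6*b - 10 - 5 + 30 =-50*a - 28*b^3 + b^2*(-40*a - 135) + b*(28 - 210*a) + 15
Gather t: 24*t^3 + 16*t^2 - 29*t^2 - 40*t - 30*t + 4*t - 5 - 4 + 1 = 24*t^3 - 13*t^2 - 66*t - 8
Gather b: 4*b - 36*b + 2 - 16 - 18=-32*b - 32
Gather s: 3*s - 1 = 3*s - 1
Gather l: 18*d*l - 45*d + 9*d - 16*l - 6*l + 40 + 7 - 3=-36*d + l*(18*d - 22) + 44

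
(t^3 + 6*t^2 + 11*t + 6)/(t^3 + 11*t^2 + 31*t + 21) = (t + 2)/(t + 7)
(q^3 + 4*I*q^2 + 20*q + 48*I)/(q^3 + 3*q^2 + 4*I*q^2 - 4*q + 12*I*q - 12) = (q^2 + 2*I*q + 24)/(q^2 + q*(3 + 2*I) + 6*I)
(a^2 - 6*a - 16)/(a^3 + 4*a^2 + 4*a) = (a - 8)/(a*(a + 2))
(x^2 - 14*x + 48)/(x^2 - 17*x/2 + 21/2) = 2*(x^2 - 14*x + 48)/(2*x^2 - 17*x + 21)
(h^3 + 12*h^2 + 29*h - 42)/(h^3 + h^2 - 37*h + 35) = (h + 6)/(h - 5)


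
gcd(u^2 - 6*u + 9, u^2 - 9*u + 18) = u - 3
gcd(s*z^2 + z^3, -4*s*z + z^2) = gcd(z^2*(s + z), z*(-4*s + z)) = z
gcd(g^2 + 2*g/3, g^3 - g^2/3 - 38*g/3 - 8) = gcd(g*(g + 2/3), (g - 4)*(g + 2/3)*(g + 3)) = g + 2/3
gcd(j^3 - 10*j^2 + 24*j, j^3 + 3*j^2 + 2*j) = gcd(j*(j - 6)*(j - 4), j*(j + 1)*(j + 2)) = j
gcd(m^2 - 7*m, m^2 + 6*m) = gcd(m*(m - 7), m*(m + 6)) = m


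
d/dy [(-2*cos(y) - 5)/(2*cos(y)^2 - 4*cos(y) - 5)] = 2*(-10*cos(y) - cos(2*y) + 4)*sin(y)/(4*cos(y) - cos(2*y) + 4)^2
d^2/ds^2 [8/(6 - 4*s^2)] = 48*(-2*s^2 - 1)/(2*s^2 - 3)^3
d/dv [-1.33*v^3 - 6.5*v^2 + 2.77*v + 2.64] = -3.99*v^2 - 13.0*v + 2.77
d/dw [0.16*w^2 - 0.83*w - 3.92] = 0.32*w - 0.83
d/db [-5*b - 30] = -5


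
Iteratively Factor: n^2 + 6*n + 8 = (n + 4)*(n + 2)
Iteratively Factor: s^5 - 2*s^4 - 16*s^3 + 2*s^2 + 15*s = (s - 5)*(s^4 + 3*s^3 - s^2 - 3*s) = (s - 5)*(s + 1)*(s^3 + 2*s^2 - 3*s) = (s - 5)*(s - 1)*(s + 1)*(s^2 + 3*s) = (s - 5)*(s - 1)*(s + 1)*(s + 3)*(s)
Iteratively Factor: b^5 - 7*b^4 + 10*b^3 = (b - 2)*(b^4 - 5*b^3) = b*(b - 2)*(b^3 - 5*b^2) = b*(b - 5)*(b - 2)*(b^2) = b^2*(b - 5)*(b - 2)*(b)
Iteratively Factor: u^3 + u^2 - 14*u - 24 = (u + 2)*(u^2 - u - 12) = (u - 4)*(u + 2)*(u + 3)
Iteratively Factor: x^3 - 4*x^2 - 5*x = (x - 5)*(x^2 + x) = (x - 5)*(x + 1)*(x)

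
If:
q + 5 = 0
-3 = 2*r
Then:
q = -5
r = -3/2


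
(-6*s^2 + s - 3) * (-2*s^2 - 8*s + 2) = 12*s^4 + 46*s^3 - 14*s^2 + 26*s - 6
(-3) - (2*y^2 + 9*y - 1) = -2*y^2 - 9*y - 2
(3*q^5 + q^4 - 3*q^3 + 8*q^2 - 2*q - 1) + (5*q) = 3*q^5 + q^4 - 3*q^3 + 8*q^2 + 3*q - 1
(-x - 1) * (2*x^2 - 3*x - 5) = -2*x^3 + x^2 + 8*x + 5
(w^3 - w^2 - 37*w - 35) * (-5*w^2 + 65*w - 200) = -5*w^5 + 70*w^4 - 80*w^3 - 2030*w^2 + 5125*w + 7000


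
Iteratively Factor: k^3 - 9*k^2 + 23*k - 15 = (k - 3)*(k^2 - 6*k + 5) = (k - 5)*(k - 3)*(k - 1)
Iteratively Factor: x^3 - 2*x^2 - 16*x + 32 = (x - 4)*(x^2 + 2*x - 8) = (x - 4)*(x + 4)*(x - 2)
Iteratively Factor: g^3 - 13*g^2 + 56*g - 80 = (g - 5)*(g^2 - 8*g + 16) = (g - 5)*(g - 4)*(g - 4)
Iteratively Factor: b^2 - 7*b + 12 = (b - 4)*(b - 3)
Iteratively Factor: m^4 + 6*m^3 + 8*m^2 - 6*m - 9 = (m + 3)*(m^3 + 3*m^2 - m - 3) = (m + 3)^2*(m^2 - 1) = (m + 1)*(m + 3)^2*(m - 1)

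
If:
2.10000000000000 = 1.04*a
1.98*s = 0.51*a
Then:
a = 2.02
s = 0.52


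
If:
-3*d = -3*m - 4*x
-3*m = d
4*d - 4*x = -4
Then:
No Solution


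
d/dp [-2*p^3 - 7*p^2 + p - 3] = -6*p^2 - 14*p + 1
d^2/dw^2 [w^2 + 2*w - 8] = 2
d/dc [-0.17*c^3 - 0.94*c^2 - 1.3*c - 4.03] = -0.51*c^2 - 1.88*c - 1.3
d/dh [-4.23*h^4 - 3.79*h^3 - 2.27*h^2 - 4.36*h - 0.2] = -16.92*h^3 - 11.37*h^2 - 4.54*h - 4.36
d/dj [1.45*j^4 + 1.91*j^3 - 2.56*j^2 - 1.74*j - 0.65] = 5.8*j^3 + 5.73*j^2 - 5.12*j - 1.74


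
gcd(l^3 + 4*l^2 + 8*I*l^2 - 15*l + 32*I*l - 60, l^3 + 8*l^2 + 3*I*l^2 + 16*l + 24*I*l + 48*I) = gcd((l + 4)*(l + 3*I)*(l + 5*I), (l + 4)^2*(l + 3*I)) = l^2 + l*(4 + 3*I) + 12*I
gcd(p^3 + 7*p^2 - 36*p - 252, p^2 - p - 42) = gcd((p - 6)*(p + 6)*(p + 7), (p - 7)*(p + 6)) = p + 6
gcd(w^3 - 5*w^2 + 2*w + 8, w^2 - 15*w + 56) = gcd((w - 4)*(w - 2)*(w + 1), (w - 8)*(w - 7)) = 1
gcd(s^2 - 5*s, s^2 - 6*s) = s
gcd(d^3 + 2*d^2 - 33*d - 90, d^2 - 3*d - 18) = d^2 - 3*d - 18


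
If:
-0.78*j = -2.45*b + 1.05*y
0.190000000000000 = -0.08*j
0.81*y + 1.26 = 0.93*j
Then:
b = -2.59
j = -2.38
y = -4.28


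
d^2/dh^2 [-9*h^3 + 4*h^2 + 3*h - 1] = 8 - 54*h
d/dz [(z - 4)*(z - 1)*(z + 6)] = 3*z^2 + 2*z - 26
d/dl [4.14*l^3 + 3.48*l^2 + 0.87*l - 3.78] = 12.42*l^2 + 6.96*l + 0.87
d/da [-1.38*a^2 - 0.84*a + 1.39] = -2.76*a - 0.84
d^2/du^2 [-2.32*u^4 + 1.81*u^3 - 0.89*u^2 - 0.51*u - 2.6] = -27.84*u^2 + 10.86*u - 1.78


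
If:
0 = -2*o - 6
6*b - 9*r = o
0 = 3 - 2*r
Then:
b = 7/4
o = -3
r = 3/2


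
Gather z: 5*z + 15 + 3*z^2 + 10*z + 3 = 3*z^2 + 15*z + 18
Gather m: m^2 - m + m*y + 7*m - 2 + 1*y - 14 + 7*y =m^2 + m*(y + 6) + 8*y - 16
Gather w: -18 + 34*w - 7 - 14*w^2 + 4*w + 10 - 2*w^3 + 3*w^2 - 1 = -2*w^3 - 11*w^2 + 38*w - 16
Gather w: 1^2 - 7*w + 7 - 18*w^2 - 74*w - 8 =-18*w^2 - 81*w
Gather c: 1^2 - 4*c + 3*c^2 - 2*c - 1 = 3*c^2 - 6*c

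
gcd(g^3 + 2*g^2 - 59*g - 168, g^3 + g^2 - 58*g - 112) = g^2 - g - 56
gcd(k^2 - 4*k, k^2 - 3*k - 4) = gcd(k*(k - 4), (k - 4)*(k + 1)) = k - 4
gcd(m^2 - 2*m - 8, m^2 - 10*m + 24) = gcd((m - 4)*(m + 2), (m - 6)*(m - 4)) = m - 4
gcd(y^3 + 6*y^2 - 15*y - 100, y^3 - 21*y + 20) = y^2 + y - 20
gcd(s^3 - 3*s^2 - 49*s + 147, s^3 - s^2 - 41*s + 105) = s^2 + 4*s - 21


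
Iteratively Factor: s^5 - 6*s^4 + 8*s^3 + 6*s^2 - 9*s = (s)*(s^4 - 6*s^3 + 8*s^2 + 6*s - 9) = s*(s - 1)*(s^3 - 5*s^2 + 3*s + 9) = s*(s - 3)*(s - 1)*(s^2 - 2*s - 3) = s*(s - 3)*(s - 1)*(s + 1)*(s - 3)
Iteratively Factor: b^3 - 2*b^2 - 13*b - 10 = (b + 1)*(b^2 - 3*b - 10) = (b - 5)*(b + 1)*(b + 2)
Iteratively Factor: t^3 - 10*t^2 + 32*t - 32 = (t - 4)*(t^2 - 6*t + 8) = (t - 4)*(t - 2)*(t - 4)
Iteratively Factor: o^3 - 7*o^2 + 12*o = (o - 4)*(o^2 - 3*o) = (o - 4)*(o - 3)*(o)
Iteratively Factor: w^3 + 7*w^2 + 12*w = (w)*(w^2 + 7*w + 12) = w*(w + 3)*(w + 4)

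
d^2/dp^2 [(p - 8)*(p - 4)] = 2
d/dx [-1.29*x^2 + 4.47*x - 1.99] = 4.47 - 2.58*x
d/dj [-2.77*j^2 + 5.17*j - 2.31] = 5.17 - 5.54*j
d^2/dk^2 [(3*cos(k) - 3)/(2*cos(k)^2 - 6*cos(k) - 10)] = 3*(9*sin(k)^4*cos(k) - sin(k)^4 + 40*sin(k)^2 + 77*cos(k)/4 + 45*cos(3*k)/4 - cos(5*k)/2 + 19)/(2*(sin(k)^2 + 3*cos(k) + 4)^3)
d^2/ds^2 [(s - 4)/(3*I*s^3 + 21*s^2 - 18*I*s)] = 2*(s*(I*s^2 + 7*s - 6*I)*(-3*I*s^2 - 14*s - (s - 4)*(3*I*s + 7) + 6*I) + (s - 4)*(3*I*s^2 + 14*s - 6*I)^2)/(3*s^3*(I*s^2 + 7*s - 6*I)^3)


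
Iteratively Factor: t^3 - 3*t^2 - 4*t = (t + 1)*(t^2 - 4*t) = t*(t + 1)*(t - 4)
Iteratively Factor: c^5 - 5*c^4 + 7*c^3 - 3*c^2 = (c - 3)*(c^4 - 2*c^3 + c^2) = (c - 3)*(c - 1)*(c^3 - c^2) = (c - 3)*(c - 1)^2*(c^2) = c*(c - 3)*(c - 1)^2*(c)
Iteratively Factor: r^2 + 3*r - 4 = (r - 1)*(r + 4)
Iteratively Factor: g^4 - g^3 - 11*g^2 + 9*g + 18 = (g + 3)*(g^3 - 4*g^2 + g + 6) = (g - 3)*(g + 3)*(g^2 - g - 2) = (g - 3)*(g + 1)*(g + 3)*(g - 2)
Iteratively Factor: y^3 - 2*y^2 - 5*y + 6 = (y - 3)*(y^2 + y - 2) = (y - 3)*(y - 1)*(y + 2)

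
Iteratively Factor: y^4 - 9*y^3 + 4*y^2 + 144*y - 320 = (y - 5)*(y^3 - 4*y^2 - 16*y + 64) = (y - 5)*(y + 4)*(y^2 - 8*y + 16) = (y - 5)*(y - 4)*(y + 4)*(y - 4)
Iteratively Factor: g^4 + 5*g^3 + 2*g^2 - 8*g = (g)*(g^3 + 5*g^2 + 2*g - 8) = g*(g + 4)*(g^2 + g - 2) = g*(g - 1)*(g + 4)*(g + 2)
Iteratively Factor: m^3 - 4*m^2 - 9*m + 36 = (m + 3)*(m^2 - 7*m + 12) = (m - 3)*(m + 3)*(m - 4)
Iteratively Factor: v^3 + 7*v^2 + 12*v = (v + 3)*(v^2 + 4*v) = v*(v + 3)*(v + 4)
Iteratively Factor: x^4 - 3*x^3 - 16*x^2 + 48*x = (x - 3)*(x^3 - 16*x) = x*(x - 3)*(x^2 - 16) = x*(x - 3)*(x + 4)*(x - 4)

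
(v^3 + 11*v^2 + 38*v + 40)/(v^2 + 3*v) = (v^3 + 11*v^2 + 38*v + 40)/(v*(v + 3))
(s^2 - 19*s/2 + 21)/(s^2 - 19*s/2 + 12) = (2*s^2 - 19*s + 42)/(2*s^2 - 19*s + 24)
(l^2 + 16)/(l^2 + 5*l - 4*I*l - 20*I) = (l + 4*I)/(l + 5)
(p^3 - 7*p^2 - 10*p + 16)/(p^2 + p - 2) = p - 8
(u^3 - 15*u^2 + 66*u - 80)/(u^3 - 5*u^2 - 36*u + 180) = (u^2 - 10*u + 16)/(u^2 - 36)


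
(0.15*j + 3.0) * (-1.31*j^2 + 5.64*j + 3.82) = -0.1965*j^3 - 3.084*j^2 + 17.493*j + 11.46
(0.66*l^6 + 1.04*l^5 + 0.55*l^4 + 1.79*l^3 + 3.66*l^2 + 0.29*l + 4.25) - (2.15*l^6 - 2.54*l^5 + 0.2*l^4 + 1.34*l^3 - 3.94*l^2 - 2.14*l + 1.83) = -1.49*l^6 + 3.58*l^5 + 0.35*l^4 + 0.45*l^3 + 7.6*l^2 + 2.43*l + 2.42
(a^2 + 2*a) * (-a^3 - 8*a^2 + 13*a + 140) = -a^5 - 10*a^4 - 3*a^3 + 166*a^2 + 280*a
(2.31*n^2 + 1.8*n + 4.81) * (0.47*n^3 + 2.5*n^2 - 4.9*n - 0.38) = 1.0857*n^5 + 6.621*n^4 - 4.5583*n^3 + 2.3272*n^2 - 24.253*n - 1.8278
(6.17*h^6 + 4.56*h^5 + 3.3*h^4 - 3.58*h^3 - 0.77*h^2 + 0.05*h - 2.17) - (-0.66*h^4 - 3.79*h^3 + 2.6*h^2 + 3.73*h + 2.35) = 6.17*h^6 + 4.56*h^5 + 3.96*h^4 + 0.21*h^3 - 3.37*h^2 - 3.68*h - 4.52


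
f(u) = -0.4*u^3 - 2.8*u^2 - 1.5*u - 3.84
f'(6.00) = -78.30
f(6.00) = -200.04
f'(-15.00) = -187.50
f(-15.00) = 738.66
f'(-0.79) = 2.18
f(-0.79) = -4.21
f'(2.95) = -28.46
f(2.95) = -42.90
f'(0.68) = -5.86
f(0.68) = -6.28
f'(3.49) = -35.66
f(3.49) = -60.18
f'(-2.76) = 4.81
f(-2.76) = -12.62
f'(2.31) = -20.84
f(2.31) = -27.18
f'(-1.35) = 3.87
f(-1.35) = -5.93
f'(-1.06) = 3.09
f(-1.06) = -4.92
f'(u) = -1.2*u^2 - 5.6*u - 1.5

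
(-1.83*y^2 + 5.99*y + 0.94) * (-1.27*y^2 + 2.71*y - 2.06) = 2.3241*y^4 - 12.5666*y^3 + 18.8089*y^2 - 9.792*y - 1.9364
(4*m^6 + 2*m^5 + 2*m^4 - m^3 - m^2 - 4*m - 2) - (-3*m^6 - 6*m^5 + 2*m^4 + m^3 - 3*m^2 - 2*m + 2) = 7*m^6 + 8*m^5 - 2*m^3 + 2*m^2 - 2*m - 4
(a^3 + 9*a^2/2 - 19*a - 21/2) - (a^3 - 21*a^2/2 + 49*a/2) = 15*a^2 - 87*a/2 - 21/2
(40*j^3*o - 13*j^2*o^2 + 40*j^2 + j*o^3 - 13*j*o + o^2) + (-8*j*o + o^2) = 40*j^3*o - 13*j^2*o^2 + 40*j^2 + j*o^3 - 21*j*o + 2*o^2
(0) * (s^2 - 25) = 0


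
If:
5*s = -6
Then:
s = -6/5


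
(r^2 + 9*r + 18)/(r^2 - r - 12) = (r + 6)/(r - 4)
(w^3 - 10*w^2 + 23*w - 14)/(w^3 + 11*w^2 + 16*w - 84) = (w^2 - 8*w + 7)/(w^2 + 13*w + 42)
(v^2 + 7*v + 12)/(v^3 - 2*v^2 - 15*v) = (v + 4)/(v*(v - 5))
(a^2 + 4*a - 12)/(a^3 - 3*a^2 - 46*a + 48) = (a - 2)/(a^2 - 9*a + 8)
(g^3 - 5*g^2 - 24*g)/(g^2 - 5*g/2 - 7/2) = 2*g*(-g^2 + 5*g + 24)/(-2*g^2 + 5*g + 7)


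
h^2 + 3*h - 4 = (h - 1)*(h + 4)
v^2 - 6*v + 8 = (v - 4)*(v - 2)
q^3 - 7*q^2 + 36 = (q - 6)*(q - 3)*(q + 2)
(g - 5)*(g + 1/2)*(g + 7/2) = g^3 - g^2 - 73*g/4 - 35/4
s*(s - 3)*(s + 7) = s^3 + 4*s^2 - 21*s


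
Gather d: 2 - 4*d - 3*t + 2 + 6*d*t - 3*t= d*(6*t - 4) - 6*t + 4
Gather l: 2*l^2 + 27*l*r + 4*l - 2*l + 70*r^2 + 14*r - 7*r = 2*l^2 + l*(27*r + 2) + 70*r^2 + 7*r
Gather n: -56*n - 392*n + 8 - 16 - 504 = -448*n - 512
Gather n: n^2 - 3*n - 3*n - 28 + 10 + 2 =n^2 - 6*n - 16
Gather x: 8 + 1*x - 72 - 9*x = -8*x - 64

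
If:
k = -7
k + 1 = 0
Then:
No Solution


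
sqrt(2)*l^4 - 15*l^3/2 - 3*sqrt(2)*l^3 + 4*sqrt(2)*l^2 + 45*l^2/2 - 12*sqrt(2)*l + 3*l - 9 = (l - 3)*(l - 3*sqrt(2))*(l - sqrt(2))*(sqrt(2)*l + 1/2)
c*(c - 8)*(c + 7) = c^3 - c^2 - 56*c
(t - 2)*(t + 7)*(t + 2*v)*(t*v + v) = t^4*v + 2*t^3*v^2 + 6*t^3*v + 12*t^2*v^2 - 9*t^2*v - 18*t*v^2 - 14*t*v - 28*v^2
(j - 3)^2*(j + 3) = j^3 - 3*j^2 - 9*j + 27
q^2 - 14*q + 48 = (q - 8)*(q - 6)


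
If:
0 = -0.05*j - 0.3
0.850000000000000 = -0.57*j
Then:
No Solution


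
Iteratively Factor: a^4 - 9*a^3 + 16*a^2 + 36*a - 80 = (a + 2)*(a^3 - 11*a^2 + 38*a - 40) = (a - 4)*(a + 2)*(a^2 - 7*a + 10) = (a - 4)*(a - 2)*(a + 2)*(a - 5)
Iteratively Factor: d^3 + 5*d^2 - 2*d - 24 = (d + 3)*(d^2 + 2*d - 8) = (d + 3)*(d + 4)*(d - 2)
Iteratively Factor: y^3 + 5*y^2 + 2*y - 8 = (y + 2)*(y^2 + 3*y - 4) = (y + 2)*(y + 4)*(y - 1)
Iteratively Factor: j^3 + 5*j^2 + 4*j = (j)*(j^2 + 5*j + 4) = j*(j + 1)*(j + 4)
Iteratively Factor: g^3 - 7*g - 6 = (g + 2)*(g^2 - 2*g - 3) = (g + 1)*(g + 2)*(g - 3)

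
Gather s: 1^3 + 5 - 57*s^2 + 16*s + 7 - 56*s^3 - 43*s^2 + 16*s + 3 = -56*s^3 - 100*s^2 + 32*s + 16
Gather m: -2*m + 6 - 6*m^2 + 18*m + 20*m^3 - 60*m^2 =20*m^3 - 66*m^2 + 16*m + 6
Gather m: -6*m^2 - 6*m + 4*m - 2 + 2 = -6*m^2 - 2*m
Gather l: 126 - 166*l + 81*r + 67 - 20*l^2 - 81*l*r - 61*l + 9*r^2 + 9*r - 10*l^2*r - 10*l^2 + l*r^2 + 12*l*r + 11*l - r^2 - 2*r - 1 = l^2*(-10*r - 30) + l*(r^2 - 69*r - 216) + 8*r^2 + 88*r + 192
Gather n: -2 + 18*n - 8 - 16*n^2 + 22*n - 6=-16*n^2 + 40*n - 16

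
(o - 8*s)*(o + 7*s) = o^2 - o*s - 56*s^2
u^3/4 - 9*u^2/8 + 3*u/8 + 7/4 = (u/4 + 1/4)*(u - 7/2)*(u - 2)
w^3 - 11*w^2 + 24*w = w*(w - 8)*(w - 3)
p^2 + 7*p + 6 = (p + 1)*(p + 6)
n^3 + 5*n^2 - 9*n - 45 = (n - 3)*(n + 3)*(n + 5)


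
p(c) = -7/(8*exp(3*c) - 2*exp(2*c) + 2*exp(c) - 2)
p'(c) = -7*(-24*exp(3*c) + 4*exp(2*c) - 2*exp(c))/(8*exp(3*c) - 2*exp(2*c) + 2*exp(c) - 2)^2 = (42*exp(2*c) - 7*exp(c) + 7/2)*exp(c)/(4*exp(3*c) - exp(2*c) + exp(c) - 1)^2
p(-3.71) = 3.59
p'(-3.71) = 0.09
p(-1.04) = 5.88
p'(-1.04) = 6.27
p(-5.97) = 3.51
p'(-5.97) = 0.01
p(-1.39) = 4.66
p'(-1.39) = 1.93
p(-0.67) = 16.34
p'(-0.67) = 121.76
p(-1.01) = 6.09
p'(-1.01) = 7.18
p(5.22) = -0.00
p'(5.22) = 0.00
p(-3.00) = 3.68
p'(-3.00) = 0.18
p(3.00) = 0.00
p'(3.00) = 0.00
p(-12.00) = 3.50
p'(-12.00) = 0.00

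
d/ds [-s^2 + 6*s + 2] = 6 - 2*s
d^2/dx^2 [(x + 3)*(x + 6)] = 2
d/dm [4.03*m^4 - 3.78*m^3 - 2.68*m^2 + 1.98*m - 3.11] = 16.12*m^3 - 11.34*m^2 - 5.36*m + 1.98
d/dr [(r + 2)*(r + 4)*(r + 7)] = 3*r^2 + 26*r + 50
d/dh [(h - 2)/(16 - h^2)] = (-h^2 + 2*h*(h - 2) + 16)/(h^2 - 16)^2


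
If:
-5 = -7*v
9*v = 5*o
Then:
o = 9/7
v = 5/7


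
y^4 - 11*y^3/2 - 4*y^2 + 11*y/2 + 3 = (y - 6)*(y - 1)*(y + 1/2)*(y + 1)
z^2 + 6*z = z*(z + 6)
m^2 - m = m*(m - 1)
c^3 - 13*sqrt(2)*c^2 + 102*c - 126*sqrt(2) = (c - 7*sqrt(2))*(c - 3*sqrt(2))^2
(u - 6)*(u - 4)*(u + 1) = u^3 - 9*u^2 + 14*u + 24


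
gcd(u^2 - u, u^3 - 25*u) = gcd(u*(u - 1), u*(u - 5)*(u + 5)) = u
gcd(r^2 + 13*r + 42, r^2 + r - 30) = r + 6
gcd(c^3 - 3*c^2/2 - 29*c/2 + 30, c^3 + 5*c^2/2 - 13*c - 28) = c + 4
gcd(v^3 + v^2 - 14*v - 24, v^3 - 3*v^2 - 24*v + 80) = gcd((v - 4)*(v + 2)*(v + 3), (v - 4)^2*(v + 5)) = v - 4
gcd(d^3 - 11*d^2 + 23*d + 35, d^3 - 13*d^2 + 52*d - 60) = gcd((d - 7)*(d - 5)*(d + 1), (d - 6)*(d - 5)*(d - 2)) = d - 5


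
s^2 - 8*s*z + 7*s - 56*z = (s + 7)*(s - 8*z)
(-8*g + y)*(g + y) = -8*g^2 - 7*g*y + y^2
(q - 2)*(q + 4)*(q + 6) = q^3 + 8*q^2 + 4*q - 48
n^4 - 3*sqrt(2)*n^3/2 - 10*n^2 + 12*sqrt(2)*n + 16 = (n - 2*sqrt(2))^2*(n + sqrt(2)/2)*(n + 2*sqrt(2))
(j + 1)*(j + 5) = j^2 + 6*j + 5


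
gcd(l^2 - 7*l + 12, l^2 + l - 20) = l - 4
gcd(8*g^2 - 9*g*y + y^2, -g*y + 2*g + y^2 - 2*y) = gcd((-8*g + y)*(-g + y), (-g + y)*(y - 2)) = -g + y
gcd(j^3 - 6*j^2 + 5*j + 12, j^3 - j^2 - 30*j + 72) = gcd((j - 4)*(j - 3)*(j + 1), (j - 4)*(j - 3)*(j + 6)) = j^2 - 7*j + 12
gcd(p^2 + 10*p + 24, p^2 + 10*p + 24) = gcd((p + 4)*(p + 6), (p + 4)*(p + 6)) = p^2 + 10*p + 24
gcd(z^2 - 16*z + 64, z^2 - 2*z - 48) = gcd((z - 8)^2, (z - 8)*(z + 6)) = z - 8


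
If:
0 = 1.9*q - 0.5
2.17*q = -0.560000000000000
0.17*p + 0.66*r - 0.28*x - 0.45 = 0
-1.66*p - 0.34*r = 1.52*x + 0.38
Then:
No Solution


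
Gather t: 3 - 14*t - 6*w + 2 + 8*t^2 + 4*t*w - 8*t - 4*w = 8*t^2 + t*(4*w - 22) - 10*w + 5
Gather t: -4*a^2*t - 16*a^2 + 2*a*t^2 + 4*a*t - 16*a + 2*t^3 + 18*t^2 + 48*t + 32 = -16*a^2 - 16*a + 2*t^3 + t^2*(2*a + 18) + t*(-4*a^2 + 4*a + 48) + 32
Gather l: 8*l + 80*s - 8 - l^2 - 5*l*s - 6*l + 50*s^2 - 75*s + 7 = -l^2 + l*(2 - 5*s) + 50*s^2 + 5*s - 1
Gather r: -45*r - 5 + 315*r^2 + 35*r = 315*r^2 - 10*r - 5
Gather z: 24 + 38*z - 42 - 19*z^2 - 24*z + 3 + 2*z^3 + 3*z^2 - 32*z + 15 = 2*z^3 - 16*z^2 - 18*z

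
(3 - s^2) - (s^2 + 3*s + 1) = -2*s^2 - 3*s + 2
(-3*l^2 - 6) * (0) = 0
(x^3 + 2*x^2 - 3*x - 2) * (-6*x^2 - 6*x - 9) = -6*x^5 - 18*x^4 - 3*x^3 + 12*x^2 + 39*x + 18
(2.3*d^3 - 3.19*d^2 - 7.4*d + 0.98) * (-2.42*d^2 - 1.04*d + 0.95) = -5.566*d^5 + 5.3278*d^4 + 23.4106*d^3 + 2.2939*d^2 - 8.0492*d + 0.931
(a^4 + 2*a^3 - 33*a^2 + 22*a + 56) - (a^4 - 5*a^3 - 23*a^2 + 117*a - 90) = 7*a^3 - 10*a^2 - 95*a + 146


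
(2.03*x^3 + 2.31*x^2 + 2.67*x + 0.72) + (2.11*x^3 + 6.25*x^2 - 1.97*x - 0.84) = 4.14*x^3 + 8.56*x^2 + 0.7*x - 0.12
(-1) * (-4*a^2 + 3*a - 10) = 4*a^2 - 3*a + 10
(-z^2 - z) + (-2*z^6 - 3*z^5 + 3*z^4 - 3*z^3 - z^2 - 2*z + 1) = -2*z^6 - 3*z^5 + 3*z^4 - 3*z^3 - 2*z^2 - 3*z + 1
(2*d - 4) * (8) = 16*d - 32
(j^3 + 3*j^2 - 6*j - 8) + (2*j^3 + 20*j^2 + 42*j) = 3*j^3 + 23*j^2 + 36*j - 8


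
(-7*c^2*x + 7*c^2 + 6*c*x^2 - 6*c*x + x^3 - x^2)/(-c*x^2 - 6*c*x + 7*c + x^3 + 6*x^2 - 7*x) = (7*c + x)/(x + 7)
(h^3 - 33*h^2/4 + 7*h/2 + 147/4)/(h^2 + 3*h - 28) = (4*h^3 - 33*h^2 + 14*h + 147)/(4*(h^2 + 3*h - 28))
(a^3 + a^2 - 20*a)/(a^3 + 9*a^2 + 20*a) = (a - 4)/(a + 4)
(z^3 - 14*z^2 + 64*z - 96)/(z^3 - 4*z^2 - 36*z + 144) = (z - 4)/(z + 6)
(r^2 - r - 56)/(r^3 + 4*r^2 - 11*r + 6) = (r^2 - r - 56)/(r^3 + 4*r^2 - 11*r + 6)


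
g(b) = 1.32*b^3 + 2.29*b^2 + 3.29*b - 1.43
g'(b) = 3.96*b^2 + 4.58*b + 3.29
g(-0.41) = -2.48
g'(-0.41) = 2.08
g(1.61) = 15.31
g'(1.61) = 20.93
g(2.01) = 25.15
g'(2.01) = 28.49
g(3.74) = 111.96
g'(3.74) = 75.81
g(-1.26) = -4.58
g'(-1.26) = 3.81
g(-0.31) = -2.27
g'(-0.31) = 2.25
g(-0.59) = -2.85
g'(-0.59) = 1.97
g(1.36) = 10.60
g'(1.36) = 16.84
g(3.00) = 64.69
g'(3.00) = 52.67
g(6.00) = 385.87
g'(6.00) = 173.33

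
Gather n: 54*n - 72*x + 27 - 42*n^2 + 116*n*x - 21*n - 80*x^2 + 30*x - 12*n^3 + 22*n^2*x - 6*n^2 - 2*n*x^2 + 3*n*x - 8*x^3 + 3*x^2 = -12*n^3 + n^2*(22*x - 48) + n*(-2*x^2 + 119*x + 33) - 8*x^3 - 77*x^2 - 42*x + 27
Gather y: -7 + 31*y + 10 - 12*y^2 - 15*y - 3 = -12*y^2 + 16*y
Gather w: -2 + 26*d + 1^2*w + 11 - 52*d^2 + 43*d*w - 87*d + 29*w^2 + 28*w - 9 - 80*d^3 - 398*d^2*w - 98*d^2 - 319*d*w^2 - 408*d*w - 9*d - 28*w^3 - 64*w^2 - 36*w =-80*d^3 - 150*d^2 - 70*d - 28*w^3 + w^2*(-319*d - 35) + w*(-398*d^2 - 365*d - 7)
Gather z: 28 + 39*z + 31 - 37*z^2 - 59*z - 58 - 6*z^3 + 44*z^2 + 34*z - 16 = -6*z^3 + 7*z^2 + 14*z - 15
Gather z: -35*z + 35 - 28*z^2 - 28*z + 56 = -28*z^2 - 63*z + 91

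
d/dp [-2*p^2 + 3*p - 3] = 3 - 4*p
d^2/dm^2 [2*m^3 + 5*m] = 12*m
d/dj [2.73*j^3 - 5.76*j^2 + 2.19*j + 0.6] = 8.19*j^2 - 11.52*j + 2.19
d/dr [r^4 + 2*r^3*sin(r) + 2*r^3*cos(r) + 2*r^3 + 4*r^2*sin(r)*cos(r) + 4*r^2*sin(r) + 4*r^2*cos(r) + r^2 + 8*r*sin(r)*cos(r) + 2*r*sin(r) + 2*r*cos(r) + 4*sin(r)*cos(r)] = 2*sqrt(2)*r^3*cos(r + pi/4) + 4*r^3 + 4*r^2*sin(r) + 8*r^2*cos(r) + 4*r^2*cos(2*r) + 2*sqrt(2)*r^2*cos(r + pi/4) + 6*r^2 + 4*r*sin(r) + 2*sqrt(2)*r*sin(r + pi/4) + 4*sqrt(2)*r*sin(2*r + pi/4) + 8*r*cos(r) + 4*r*cos(2*r) + 2*r + 2*sqrt(2)*sin(r + pi/4) + 4*sqrt(2)*sin(2*r + pi/4)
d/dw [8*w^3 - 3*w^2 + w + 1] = 24*w^2 - 6*w + 1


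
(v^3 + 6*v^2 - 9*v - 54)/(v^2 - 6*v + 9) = (v^2 + 9*v + 18)/(v - 3)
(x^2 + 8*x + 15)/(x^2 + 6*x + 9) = (x + 5)/(x + 3)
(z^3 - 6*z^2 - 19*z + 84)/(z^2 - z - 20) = (z^2 - 10*z + 21)/(z - 5)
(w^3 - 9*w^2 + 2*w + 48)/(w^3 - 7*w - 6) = (w - 8)/(w + 1)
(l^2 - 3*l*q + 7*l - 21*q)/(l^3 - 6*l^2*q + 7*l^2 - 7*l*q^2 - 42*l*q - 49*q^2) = (-l + 3*q)/(-l^2 + 6*l*q + 7*q^2)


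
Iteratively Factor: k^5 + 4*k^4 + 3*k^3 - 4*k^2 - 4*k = (k - 1)*(k^4 + 5*k^3 + 8*k^2 + 4*k) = (k - 1)*(k + 2)*(k^3 + 3*k^2 + 2*k) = (k - 1)*(k + 2)^2*(k^2 + k) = k*(k - 1)*(k + 2)^2*(k + 1)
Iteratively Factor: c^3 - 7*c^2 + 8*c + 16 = (c + 1)*(c^2 - 8*c + 16) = (c - 4)*(c + 1)*(c - 4)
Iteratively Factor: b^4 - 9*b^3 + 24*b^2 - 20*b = (b - 5)*(b^3 - 4*b^2 + 4*b) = (b - 5)*(b - 2)*(b^2 - 2*b) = (b - 5)*(b - 2)^2*(b)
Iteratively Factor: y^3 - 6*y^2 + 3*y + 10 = (y - 5)*(y^2 - y - 2) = (y - 5)*(y + 1)*(y - 2)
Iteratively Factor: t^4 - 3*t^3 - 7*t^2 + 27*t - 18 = (t - 1)*(t^3 - 2*t^2 - 9*t + 18) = (t - 3)*(t - 1)*(t^2 + t - 6) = (t - 3)*(t - 1)*(t + 3)*(t - 2)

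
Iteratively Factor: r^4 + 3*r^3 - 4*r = (r)*(r^3 + 3*r^2 - 4) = r*(r + 2)*(r^2 + r - 2) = r*(r - 1)*(r + 2)*(r + 2)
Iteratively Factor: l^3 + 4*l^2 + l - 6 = (l + 2)*(l^2 + 2*l - 3) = (l + 2)*(l + 3)*(l - 1)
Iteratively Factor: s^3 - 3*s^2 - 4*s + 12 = (s - 3)*(s^2 - 4) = (s - 3)*(s - 2)*(s + 2)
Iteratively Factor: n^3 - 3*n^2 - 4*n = (n - 4)*(n^2 + n) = n*(n - 4)*(n + 1)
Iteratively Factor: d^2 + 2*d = (d + 2)*(d)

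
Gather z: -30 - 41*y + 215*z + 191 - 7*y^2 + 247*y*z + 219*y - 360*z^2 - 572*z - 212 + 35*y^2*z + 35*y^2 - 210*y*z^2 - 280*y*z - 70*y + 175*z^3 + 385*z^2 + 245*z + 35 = 28*y^2 + 108*y + 175*z^3 + z^2*(25 - 210*y) + z*(35*y^2 - 33*y - 112) - 16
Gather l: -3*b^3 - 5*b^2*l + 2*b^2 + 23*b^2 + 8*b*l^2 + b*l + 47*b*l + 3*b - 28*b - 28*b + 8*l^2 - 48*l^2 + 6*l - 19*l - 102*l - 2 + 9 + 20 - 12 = -3*b^3 + 25*b^2 - 53*b + l^2*(8*b - 40) + l*(-5*b^2 + 48*b - 115) + 15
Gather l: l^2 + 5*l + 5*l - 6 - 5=l^2 + 10*l - 11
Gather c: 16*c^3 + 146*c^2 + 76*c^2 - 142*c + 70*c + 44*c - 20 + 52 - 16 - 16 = 16*c^3 + 222*c^2 - 28*c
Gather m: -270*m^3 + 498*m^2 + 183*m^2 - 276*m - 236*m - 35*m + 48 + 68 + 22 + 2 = -270*m^3 + 681*m^2 - 547*m + 140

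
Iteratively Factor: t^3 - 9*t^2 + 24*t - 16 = (t - 1)*(t^2 - 8*t + 16) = (t - 4)*(t - 1)*(t - 4)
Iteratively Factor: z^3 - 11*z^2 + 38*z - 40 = (z - 4)*(z^2 - 7*z + 10) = (z - 5)*(z - 4)*(z - 2)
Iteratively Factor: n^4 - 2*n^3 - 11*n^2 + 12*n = (n)*(n^3 - 2*n^2 - 11*n + 12) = n*(n + 3)*(n^2 - 5*n + 4) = n*(n - 4)*(n + 3)*(n - 1)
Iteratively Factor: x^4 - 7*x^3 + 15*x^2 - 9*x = (x)*(x^3 - 7*x^2 + 15*x - 9) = x*(x - 1)*(x^2 - 6*x + 9) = x*(x - 3)*(x - 1)*(x - 3)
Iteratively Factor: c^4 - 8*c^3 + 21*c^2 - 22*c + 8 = (c - 1)*(c^3 - 7*c^2 + 14*c - 8) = (c - 1)^2*(c^2 - 6*c + 8) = (c - 2)*(c - 1)^2*(c - 4)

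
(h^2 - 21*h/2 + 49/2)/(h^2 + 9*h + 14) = (2*h^2 - 21*h + 49)/(2*(h^2 + 9*h + 14))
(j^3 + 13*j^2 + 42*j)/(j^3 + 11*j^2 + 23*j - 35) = j*(j + 6)/(j^2 + 4*j - 5)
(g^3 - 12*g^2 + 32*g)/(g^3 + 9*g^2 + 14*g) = (g^2 - 12*g + 32)/(g^2 + 9*g + 14)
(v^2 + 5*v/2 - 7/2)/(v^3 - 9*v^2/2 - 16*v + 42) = (v - 1)/(v^2 - 8*v + 12)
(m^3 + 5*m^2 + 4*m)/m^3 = 1 + 5/m + 4/m^2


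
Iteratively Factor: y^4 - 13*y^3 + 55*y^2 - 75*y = (y - 5)*(y^3 - 8*y^2 + 15*y) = (y - 5)*(y - 3)*(y^2 - 5*y) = y*(y - 5)*(y - 3)*(y - 5)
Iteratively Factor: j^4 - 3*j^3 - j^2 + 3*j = (j - 3)*(j^3 - j) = (j - 3)*(j + 1)*(j^2 - j) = j*(j - 3)*(j + 1)*(j - 1)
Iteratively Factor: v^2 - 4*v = (v - 4)*(v)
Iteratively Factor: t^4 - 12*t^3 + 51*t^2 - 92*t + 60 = (t - 2)*(t^3 - 10*t^2 + 31*t - 30) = (t - 5)*(t - 2)*(t^2 - 5*t + 6) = (t - 5)*(t - 2)^2*(t - 3)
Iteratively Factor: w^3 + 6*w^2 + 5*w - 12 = (w + 4)*(w^2 + 2*w - 3) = (w - 1)*(w + 4)*(w + 3)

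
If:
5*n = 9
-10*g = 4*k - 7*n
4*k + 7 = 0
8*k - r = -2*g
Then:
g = 49/25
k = -7/4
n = 9/5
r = -252/25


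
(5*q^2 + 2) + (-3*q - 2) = 5*q^2 - 3*q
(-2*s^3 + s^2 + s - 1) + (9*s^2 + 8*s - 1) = -2*s^3 + 10*s^2 + 9*s - 2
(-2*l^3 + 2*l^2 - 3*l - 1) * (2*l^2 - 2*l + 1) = -4*l^5 + 8*l^4 - 12*l^3 + 6*l^2 - l - 1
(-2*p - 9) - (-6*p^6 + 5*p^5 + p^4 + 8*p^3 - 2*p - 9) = 6*p^6 - 5*p^5 - p^4 - 8*p^3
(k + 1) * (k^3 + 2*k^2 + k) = k^4 + 3*k^3 + 3*k^2 + k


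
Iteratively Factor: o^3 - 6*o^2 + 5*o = (o)*(o^2 - 6*o + 5) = o*(o - 5)*(o - 1)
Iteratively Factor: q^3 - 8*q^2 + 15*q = (q)*(q^2 - 8*q + 15) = q*(q - 3)*(q - 5)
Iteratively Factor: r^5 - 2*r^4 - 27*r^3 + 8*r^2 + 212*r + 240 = (r + 3)*(r^4 - 5*r^3 - 12*r^2 + 44*r + 80) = (r - 5)*(r + 3)*(r^3 - 12*r - 16) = (r - 5)*(r - 4)*(r + 3)*(r^2 + 4*r + 4) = (r - 5)*(r - 4)*(r + 2)*(r + 3)*(r + 2)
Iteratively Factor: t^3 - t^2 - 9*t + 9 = (t - 1)*(t^2 - 9) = (t - 1)*(t + 3)*(t - 3)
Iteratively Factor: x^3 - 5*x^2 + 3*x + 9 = (x - 3)*(x^2 - 2*x - 3) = (x - 3)*(x + 1)*(x - 3)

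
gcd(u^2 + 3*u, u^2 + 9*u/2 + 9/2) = u + 3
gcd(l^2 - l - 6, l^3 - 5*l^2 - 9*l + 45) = l - 3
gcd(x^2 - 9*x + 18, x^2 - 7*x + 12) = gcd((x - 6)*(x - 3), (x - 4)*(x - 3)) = x - 3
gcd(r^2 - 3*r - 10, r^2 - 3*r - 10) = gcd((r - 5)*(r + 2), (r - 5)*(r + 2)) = r^2 - 3*r - 10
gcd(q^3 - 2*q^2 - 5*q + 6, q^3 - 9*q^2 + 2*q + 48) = q^2 - q - 6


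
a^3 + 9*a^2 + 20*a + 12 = (a + 1)*(a + 2)*(a + 6)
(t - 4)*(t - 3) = t^2 - 7*t + 12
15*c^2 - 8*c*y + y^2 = (-5*c + y)*(-3*c + y)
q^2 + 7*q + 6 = (q + 1)*(q + 6)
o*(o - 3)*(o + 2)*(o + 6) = o^4 + 5*o^3 - 12*o^2 - 36*o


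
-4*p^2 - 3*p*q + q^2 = (-4*p + q)*(p + q)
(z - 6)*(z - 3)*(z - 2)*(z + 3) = z^4 - 8*z^3 + 3*z^2 + 72*z - 108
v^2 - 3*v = v*(v - 3)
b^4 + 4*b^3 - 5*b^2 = b^2*(b - 1)*(b + 5)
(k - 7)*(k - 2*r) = k^2 - 2*k*r - 7*k + 14*r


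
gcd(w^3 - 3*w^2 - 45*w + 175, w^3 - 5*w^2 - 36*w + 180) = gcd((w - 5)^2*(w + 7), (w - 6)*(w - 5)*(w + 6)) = w - 5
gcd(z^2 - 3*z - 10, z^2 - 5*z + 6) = 1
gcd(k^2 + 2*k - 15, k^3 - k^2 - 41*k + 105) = k - 3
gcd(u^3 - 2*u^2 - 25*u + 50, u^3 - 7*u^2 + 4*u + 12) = u - 2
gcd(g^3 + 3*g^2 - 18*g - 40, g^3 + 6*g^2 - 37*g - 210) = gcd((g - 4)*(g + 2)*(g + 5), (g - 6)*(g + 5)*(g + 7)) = g + 5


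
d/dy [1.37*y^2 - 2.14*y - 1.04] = 2.74*y - 2.14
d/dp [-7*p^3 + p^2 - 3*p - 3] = -21*p^2 + 2*p - 3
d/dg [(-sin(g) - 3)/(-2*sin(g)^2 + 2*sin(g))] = (-cos(g) - 6/tan(g) + 3*cos(g)/sin(g)^2)/(2*(sin(g) - 1)^2)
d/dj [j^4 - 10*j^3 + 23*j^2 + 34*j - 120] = 4*j^3 - 30*j^2 + 46*j + 34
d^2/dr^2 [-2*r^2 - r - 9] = -4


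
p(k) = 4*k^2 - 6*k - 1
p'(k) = 8*k - 6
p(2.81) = 13.72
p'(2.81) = 16.48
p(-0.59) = 3.93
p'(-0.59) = -10.72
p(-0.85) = 6.99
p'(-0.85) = -12.80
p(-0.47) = 2.70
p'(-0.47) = -9.76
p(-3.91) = 83.61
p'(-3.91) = -37.28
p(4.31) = 47.44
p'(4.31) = 28.48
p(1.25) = -2.25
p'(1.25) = 4.00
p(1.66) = 0.06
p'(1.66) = 7.28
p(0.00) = -1.00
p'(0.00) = -6.00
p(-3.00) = 53.00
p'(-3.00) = -30.00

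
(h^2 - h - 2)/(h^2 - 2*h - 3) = (h - 2)/(h - 3)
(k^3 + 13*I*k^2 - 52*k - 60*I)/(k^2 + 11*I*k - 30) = k + 2*I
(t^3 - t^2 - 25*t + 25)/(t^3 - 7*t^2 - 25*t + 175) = (t - 1)/(t - 7)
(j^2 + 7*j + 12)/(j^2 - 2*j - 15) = (j + 4)/(j - 5)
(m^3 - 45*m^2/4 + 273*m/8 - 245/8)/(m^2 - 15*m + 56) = (8*m^2 - 34*m + 35)/(8*(m - 8))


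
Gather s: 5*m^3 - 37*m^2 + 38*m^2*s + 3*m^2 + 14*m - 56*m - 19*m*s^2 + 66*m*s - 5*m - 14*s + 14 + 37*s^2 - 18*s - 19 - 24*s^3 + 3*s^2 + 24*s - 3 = 5*m^3 - 34*m^2 - 47*m - 24*s^3 + s^2*(40 - 19*m) + s*(38*m^2 + 66*m - 8) - 8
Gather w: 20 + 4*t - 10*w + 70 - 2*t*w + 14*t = 18*t + w*(-2*t - 10) + 90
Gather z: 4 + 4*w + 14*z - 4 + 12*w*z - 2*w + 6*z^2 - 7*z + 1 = 2*w + 6*z^2 + z*(12*w + 7) + 1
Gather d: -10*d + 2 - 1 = 1 - 10*d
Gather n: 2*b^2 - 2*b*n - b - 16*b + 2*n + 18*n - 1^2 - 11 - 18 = 2*b^2 - 17*b + n*(20 - 2*b) - 30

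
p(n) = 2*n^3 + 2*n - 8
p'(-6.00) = 218.00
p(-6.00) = -452.00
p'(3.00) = 56.00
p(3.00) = 52.00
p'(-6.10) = 225.26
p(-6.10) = -474.16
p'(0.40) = 2.96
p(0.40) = -7.07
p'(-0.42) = 3.06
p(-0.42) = -8.99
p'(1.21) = 10.78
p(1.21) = -2.04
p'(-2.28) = 33.19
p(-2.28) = -36.26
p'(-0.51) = 3.56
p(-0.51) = -9.29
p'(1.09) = 9.13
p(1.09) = -3.23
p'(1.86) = 22.76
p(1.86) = 8.59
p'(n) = 6*n^2 + 2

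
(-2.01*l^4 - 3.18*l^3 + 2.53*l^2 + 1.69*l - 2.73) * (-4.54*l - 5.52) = 9.1254*l^5 + 25.5324*l^4 + 6.0674*l^3 - 21.6382*l^2 + 3.0654*l + 15.0696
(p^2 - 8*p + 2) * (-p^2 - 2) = -p^4 + 8*p^3 - 4*p^2 + 16*p - 4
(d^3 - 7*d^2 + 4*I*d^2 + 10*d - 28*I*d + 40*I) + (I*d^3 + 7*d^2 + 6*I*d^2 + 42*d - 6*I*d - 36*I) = d^3 + I*d^3 + 10*I*d^2 + 52*d - 34*I*d + 4*I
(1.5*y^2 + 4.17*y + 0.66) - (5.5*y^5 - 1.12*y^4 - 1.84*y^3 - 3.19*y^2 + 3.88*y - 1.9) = -5.5*y^5 + 1.12*y^4 + 1.84*y^3 + 4.69*y^2 + 0.29*y + 2.56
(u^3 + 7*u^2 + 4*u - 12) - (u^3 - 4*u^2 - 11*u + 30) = 11*u^2 + 15*u - 42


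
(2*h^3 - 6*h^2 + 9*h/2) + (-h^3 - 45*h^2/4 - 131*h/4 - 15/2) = h^3 - 69*h^2/4 - 113*h/4 - 15/2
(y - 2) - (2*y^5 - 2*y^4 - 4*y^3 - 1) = -2*y^5 + 2*y^4 + 4*y^3 + y - 1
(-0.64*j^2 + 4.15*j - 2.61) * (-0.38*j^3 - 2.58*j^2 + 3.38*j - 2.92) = 0.2432*j^5 + 0.0741999999999998*j^4 - 11.8784*j^3 + 22.6296*j^2 - 20.9398*j + 7.6212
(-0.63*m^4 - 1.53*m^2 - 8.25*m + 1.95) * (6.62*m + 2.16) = -4.1706*m^5 - 1.3608*m^4 - 10.1286*m^3 - 57.9198*m^2 - 4.911*m + 4.212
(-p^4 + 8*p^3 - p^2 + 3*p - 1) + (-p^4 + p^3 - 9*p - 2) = -2*p^4 + 9*p^3 - p^2 - 6*p - 3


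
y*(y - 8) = y^2 - 8*y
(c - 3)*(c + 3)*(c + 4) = c^3 + 4*c^2 - 9*c - 36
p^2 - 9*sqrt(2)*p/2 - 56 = (p - 8*sqrt(2))*(p + 7*sqrt(2)/2)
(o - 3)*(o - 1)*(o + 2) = o^3 - 2*o^2 - 5*o + 6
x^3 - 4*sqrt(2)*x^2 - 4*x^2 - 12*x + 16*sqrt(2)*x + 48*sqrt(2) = (x - 6)*(x + 2)*(x - 4*sqrt(2))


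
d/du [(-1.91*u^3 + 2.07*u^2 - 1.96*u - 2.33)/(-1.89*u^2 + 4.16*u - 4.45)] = (3.6099*u^4 - 15.8912*u^3 + 30.4053*u^2 - 27.2304*u + 18.4148)/(3.5721*u^4 - 15.7248*u^3 + 34.1266*u^2 - 37.024*u + 19.8025)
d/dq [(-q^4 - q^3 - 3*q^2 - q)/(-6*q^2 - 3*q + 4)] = (12*q^5 + 15*q^4 - 10*q^3 - 9*q^2 - 24*q - 4)/(36*q^4 + 36*q^3 - 39*q^2 - 24*q + 16)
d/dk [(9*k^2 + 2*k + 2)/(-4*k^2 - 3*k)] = (-19*k^2 + 16*k + 6)/(k^2*(16*k^2 + 24*k + 9))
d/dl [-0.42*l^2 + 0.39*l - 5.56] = 0.39 - 0.84*l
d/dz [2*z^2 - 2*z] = 4*z - 2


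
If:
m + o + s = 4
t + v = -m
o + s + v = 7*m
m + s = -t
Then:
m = v/8 + 1/2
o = 7/2 - 9*v/8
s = v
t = -9*v/8 - 1/2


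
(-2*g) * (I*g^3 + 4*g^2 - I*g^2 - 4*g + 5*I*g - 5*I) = -2*I*g^4 - 8*g^3 + 2*I*g^3 + 8*g^2 - 10*I*g^2 + 10*I*g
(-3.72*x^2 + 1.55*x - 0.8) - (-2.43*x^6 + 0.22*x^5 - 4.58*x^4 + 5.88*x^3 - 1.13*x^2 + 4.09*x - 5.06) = 2.43*x^6 - 0.22*x^5 + 4.58*x^4 - 5.88*x^3 - 2.59*x^2 - 2.54*x + 4.26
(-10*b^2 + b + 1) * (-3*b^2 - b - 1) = 30*b^4 + 7*b^3 + 6*b^2 - 2*b - 1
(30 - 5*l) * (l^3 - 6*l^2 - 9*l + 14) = -5*l^4 + 60*l^3 - 135*l^2 - 340*l + 420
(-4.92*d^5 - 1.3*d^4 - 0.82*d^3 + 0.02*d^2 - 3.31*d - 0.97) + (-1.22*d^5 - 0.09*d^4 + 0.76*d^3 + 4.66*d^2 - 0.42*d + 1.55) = -6.14*d^5 - 1.39*d^4 - 0.0599999999999999*d^3 + 4.68*d^2 - 3.73*d + 0.58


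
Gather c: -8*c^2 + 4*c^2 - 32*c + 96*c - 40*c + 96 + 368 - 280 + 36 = -4*c^2 + 24*c + 220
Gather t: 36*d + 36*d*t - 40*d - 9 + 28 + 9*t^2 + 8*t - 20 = -4*d + 9*t^2 + t*(36*d + 8) - 1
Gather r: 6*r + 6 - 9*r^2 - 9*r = -9*r^2 - 3*r + 6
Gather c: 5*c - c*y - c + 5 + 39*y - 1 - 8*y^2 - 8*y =c*(4 - y) - 8*y^2 + 31*y + 4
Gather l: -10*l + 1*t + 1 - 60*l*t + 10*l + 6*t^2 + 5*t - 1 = -60*l*t + 6*t^2 + 6*t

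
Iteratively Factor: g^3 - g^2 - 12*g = (g)*(g^2 - g - 12) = g*(g + 3)*(g - 4)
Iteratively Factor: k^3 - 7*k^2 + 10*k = (k - 5)*(k^2 - 2*k) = k*(k - 5)*(k - 2)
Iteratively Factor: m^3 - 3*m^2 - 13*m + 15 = (m + 3)*(m^2 - 6*m + 5) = (m - 5)*(m + 3)*(m - 1)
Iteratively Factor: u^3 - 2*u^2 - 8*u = (u)*(u^2 - 2*u - 8) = u*(u + 2)*(u - 4)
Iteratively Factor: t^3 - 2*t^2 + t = (t - 1)*(t^2 - t) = (t - 1)^2*(t)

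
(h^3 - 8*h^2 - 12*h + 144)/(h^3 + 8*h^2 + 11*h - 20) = (h^2 - 12*h + 36)/(h^2 + 4*h - 5)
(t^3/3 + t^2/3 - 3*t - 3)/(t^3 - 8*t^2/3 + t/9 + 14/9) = 3*(t^3 + t^2 - 9*t - 9)/(9*t^3 - 24*t^2 + t + 14)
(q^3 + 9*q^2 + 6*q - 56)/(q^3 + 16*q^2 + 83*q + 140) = (q - 2)/(q + 5)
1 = 1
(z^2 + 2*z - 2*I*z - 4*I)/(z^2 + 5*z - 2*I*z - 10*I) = (z + 2)/(z + 5)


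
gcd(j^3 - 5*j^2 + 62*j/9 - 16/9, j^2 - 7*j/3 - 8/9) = j - 8/3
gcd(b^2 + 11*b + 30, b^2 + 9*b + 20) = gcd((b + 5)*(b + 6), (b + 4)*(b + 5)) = b + 5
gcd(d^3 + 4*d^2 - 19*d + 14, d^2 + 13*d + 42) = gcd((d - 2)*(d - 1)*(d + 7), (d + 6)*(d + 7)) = d + 7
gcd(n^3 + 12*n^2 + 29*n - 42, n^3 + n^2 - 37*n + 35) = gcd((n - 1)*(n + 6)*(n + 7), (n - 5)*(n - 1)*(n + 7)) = n^2 + 6*n - 7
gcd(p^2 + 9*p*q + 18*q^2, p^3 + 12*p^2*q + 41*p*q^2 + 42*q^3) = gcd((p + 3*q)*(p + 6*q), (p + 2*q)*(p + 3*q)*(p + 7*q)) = p + 3*q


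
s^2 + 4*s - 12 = (s - 2)*(s + 6)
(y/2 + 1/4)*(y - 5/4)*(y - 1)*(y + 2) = y^4/2 + y^3/8 - 27*y^2/16 + 7*y/16 + 5/8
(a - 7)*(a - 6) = a^2 - 13*a + 42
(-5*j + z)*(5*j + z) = -25*j^2 + z^2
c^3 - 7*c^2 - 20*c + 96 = (c - 8)*(c - 3)*(c + 4)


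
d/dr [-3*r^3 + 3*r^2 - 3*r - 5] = -9*r^2 + 6*r - 3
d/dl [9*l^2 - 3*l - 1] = 18*l - 3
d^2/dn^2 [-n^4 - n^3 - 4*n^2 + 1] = -12*n^2 - 6*n - 8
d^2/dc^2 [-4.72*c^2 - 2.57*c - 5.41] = -9.44000000000000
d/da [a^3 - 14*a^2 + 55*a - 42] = 3*a^2 - 28*a + 55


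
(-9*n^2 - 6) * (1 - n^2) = 9*n^4 - 3*n^2 - 6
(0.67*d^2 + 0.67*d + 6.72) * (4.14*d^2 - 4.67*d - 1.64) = 2.7738*d^4 - 0.3551*d^3 + 23.5931*d^2 - 32.4812*d - 11.0208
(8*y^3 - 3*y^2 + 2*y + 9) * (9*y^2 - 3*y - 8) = 72*y^5 - 51*y^4 - 37*y^3 + 99*y^2 - 43*y - 72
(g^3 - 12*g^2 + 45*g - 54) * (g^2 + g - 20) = g^5 - 11*g^4 + 13*g^3 + 231*g^2 - 954*g + 1080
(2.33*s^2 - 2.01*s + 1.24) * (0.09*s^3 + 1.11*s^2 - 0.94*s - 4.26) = 0.2097*s^5 + 2.4054*s^4 - 4.3097*s^3 - 6.66*s^2 + 7.397*s - 5.2824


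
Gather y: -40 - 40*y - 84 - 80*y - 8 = -120*y - 132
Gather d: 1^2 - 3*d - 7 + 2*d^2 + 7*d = 2*d^2 + 4*d - 6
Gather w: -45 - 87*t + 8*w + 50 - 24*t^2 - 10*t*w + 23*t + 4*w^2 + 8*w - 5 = -24*t^2 - 64*t + 4*w^2 + w*(16 - 10*t)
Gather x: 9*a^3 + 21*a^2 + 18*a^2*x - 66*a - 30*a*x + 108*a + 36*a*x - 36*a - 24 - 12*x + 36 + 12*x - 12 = 9*a^3 + 21*a^2 + 6*a + x*(18*a^2 + 6*a)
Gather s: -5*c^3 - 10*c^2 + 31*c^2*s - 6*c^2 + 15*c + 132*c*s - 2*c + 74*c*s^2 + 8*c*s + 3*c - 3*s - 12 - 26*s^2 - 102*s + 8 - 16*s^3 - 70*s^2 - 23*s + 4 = -5*c^3 - 16*c^2 + 16*c - 16*s^3 + s^2*(74*c - 96) + s*(31*c^2 + 140*c - 128)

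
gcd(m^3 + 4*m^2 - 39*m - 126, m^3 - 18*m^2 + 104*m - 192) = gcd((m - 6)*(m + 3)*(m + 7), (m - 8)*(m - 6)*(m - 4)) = m - 6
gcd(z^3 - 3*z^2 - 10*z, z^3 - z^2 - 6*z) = z^2 + 2*z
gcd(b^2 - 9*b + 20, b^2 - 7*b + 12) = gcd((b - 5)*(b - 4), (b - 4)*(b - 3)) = b - 4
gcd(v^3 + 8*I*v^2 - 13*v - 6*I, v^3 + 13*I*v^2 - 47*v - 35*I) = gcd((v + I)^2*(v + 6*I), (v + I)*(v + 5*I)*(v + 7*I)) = v + I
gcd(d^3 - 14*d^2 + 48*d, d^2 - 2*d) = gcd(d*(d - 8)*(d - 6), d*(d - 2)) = d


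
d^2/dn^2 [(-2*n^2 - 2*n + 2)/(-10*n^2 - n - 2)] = 12*(30*n^3 - 120*n^2 - 30*n + 7)/(1000*n^6 + 300*n^5 + 630*n^4 + 121*n^3 + 126*n^2 + 12*n + 8)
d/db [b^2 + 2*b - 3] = 2*b + 2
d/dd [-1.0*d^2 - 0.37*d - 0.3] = -2.0*d - 0.37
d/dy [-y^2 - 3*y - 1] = -2*y - 3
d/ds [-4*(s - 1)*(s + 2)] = -8*s - 4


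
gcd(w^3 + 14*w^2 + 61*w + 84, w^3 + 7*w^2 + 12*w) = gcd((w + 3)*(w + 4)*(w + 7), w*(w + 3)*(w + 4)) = w^2 + 7*w + 12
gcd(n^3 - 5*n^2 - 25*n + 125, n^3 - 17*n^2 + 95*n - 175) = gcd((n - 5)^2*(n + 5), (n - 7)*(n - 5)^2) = n^2 - 10*n + 25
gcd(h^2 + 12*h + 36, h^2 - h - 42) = h + 6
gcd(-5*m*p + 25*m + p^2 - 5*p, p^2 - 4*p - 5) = p - 5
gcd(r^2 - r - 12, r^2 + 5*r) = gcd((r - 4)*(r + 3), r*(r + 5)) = 1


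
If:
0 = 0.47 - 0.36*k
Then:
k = 1.31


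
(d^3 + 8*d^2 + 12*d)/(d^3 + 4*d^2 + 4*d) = (d + 6)/(d + 2)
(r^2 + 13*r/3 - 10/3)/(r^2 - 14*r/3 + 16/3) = (3*r^2 + 13*r - 10)/(3*r^2 - 14*r + 16)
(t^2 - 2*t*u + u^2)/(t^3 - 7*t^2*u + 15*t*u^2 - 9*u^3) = (t - u)/(t^2 - 6*t*u + 9*u^2)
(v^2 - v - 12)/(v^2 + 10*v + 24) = (v^2 - v - 12)/(v^2 + 10*v + 24)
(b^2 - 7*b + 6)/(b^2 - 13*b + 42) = (b - 1)/(b - 7)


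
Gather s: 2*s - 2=2*s - 2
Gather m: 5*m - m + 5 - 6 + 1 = 4*m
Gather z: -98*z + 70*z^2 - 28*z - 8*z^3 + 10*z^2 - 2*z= -8*z^3 + 80*z^2 - 128*z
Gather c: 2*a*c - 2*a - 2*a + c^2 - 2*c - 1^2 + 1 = -4*a + c^2 + c*(2*a - 2)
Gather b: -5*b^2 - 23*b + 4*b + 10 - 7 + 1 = -5*b^2 - 19*b + 4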